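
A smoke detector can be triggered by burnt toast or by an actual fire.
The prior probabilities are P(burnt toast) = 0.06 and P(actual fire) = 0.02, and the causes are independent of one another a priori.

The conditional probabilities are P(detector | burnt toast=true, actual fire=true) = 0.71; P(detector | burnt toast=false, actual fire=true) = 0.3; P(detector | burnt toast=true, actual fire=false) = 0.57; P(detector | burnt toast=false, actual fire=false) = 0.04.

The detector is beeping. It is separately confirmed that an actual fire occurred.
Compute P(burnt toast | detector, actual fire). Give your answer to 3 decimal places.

P(burnt toast | detector, actual fire) ≈ 0.131

By total probability over both values of burnt toast:
  P(detector | actual fire) = 0.3×0.94 + 0.71×0.06
        = 0.282000 + 0.042600 = 0.324600
The terms with burnt toast present sum to 0.042600, so
  P(burnt toast | detector, actual fire) = 0.042600 / 0.324600 ≈ 0.131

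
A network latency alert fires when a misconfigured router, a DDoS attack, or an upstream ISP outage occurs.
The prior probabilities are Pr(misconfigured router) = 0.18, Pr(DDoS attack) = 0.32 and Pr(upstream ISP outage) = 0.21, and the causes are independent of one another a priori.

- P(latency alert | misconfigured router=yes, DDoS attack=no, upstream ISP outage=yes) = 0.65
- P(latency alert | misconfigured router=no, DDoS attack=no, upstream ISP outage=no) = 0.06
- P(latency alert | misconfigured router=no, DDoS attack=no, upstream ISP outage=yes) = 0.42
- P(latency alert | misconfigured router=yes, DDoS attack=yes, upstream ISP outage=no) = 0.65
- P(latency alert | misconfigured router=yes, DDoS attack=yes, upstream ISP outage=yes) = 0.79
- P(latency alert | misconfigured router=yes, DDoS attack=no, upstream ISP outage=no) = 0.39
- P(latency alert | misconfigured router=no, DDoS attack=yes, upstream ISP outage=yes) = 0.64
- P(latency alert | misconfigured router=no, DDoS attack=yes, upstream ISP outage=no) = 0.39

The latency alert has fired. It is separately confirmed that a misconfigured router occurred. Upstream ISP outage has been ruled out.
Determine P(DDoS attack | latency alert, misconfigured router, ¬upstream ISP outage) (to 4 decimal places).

P(DDoS attack | latency alert, misconfigured router, ¬upstream ISP outage) ≈ 0.4396

For the numerator, keep only DDoS attack=true terms: 0.65×0.32 = 0.208000
Denominator P(latency alert | misconfigured router, ¬upstream ISP outage): 0.39×0.68 + 0.65×0.32 = 0.473200
P(DDoS attack | latency alert, misconfigured router, ¬upstream ISP outage) = 0.208000/0.473200 ≈ 0.4396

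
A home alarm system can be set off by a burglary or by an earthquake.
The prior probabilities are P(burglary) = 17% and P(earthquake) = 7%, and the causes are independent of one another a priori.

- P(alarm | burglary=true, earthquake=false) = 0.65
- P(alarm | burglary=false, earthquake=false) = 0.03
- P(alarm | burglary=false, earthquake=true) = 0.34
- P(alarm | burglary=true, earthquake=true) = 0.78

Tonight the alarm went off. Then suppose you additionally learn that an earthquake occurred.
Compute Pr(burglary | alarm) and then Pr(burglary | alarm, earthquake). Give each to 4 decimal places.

P(alarm) = 0.03*0.83*0.93 + 0.34*0.83*0.07 + 0.65*0.17*0.93 + 0.78*0.17*0.07 = 0.023157 + 0.019754 + 0.102765 + 0.009282 = 0.154958
Restricting to configurations with burglary present: 0.102765 + 0.009282 = 0.112047.
Hence the posterior is 0.112047/0.154958 ≈ 0.7231.

With the extra evidence:
P(alarm | earthquake) = 0.34*0.83 + 0.78*0.17 = 0.282200 + 0.132600 = 0.414800
The burglary-present share is 0.78*0.17 = 0.132600.
P(burglary | alarm, earthquake) = 0.132600 / 0.414800 ≈ 0.3197
The drop from 0.7231 to 0.3197 is the explaining-away (discounting) effect.

Pr(burglary | alarm) ≈ 0.7231; Pr(burglary | alarm, earthquake) ≈ 0.3197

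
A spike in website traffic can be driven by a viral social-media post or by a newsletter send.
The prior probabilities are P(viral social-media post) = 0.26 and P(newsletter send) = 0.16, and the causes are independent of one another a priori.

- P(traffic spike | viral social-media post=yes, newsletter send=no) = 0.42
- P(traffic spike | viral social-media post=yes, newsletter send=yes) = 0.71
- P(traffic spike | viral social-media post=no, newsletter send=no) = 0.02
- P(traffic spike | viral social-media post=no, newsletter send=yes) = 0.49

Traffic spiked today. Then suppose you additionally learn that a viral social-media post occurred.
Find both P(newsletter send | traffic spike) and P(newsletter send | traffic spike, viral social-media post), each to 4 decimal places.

By total probability over the 4 (viral social-media post, newsletter send) configurations:
  P(traffic spike) = 0.02*0.74*0.84 + 0.49*0.74*0.16 + 0.42*0.26*0.84 + 0.71*0.26*0.16
        = 0.012432 + 0.058016 + 0.091728 + 0.029536 = 0.191712
Keeping only the newsletter send-present terms gives 0.087552, so
  P(newsletter send | traffic spike) = 0.087552 / 0.191712 ≈ 0.4567

Now condition on the additional information:
P(traffic spike | viral social-media post) = 0.42×0.84 + 0.71×0.16 = 0.352800 + 0.113600 = 0.466400
The newsletter send-present share is 0.71×0.16 = 0.113600.
P(newsletter send | traffic spike, viral social-media post) = 0.113600 / 0.466400 ≈ 0.2436

P(newsletter send | traffic spike) ≈ 0.4567; P(newsletter send | traffic spike, viral social-media post) ≈ 0.2436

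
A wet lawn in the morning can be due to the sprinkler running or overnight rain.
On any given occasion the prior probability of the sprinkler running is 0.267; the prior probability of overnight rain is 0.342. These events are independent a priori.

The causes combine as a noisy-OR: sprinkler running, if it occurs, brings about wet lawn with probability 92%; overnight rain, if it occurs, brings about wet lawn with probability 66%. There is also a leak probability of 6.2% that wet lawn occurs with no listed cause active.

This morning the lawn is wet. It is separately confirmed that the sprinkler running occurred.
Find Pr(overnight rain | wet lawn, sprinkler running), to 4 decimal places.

Pr(overnight rain | wet lawn, sprinkler running) ≈ 0.3538

Under noisy-OR, P(wet lawn | causes) = 1 − (1−0.062)·∏(1−qᵢ) over the active causes.
P(wet lawn | sprinkler running) = 0.92496×0.658 + 0.974486×0.342 = 0.608624 + 0.333274 = 0.941898
Restricting to configurations with overnight rain present: 0.974486×0.342 = 0.333274.
So P(overnight rain | wet lawn, sprinkler running) = 0.333274/0.941898 ≈ 0.3538.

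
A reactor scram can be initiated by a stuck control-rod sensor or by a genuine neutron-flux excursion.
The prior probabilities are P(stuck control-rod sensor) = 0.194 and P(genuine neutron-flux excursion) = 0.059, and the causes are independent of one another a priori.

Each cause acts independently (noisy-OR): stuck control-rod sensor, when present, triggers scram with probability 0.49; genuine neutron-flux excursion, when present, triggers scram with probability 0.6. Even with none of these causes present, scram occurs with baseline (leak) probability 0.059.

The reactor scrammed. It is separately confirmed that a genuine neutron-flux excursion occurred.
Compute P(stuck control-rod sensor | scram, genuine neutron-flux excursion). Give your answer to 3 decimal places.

Under noisy-OR, P(scram | causes) = 1 − (1−0.059)·∏(1−qᵢ) over the active causes.
P(scram | genuine neutron-flux excursion) = 0.6236·0.806 + 0.808036·0.194 = 0.502622 + 0.156759 = 0.659381
Of this, 0.156759 comes from 0.808036·0.194 (the stuck control-rod sensor=true cases).
Hence the posterior is 0.156759/0.659381 ≈ 0.238.

P(stuck control-rod sensor | scram, genuine neutron-flux excursion) ≈ 0.238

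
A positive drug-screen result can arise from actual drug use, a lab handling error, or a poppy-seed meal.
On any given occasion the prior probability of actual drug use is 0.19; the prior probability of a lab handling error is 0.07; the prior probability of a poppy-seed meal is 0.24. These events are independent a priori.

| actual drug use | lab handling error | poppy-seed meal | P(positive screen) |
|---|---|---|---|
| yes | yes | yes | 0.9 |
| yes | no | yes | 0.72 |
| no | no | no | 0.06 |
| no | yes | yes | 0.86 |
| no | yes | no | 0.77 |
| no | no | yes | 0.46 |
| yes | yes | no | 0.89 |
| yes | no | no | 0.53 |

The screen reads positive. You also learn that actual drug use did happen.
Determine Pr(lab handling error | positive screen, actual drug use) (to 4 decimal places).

Pr(lab handling error | positive screen, actual drug use) ≈ 0.1045

P(positive screen | actual drug use) = 0.53*0.93*0.76 + 0.72*0.93*0.24 + 0.89*0.07*0.76 + 0.9*0.07*0.24 = 0.374604 + 0.160704 + 0.047348 + 0.015120 = 0.597776
The lab handling error-present share is 0.047348 + 0.015120 = 0.062468.
P(lab handling error | positive screen, actual drug use) = 0.062468 / 0.597776 ≈ 0.1045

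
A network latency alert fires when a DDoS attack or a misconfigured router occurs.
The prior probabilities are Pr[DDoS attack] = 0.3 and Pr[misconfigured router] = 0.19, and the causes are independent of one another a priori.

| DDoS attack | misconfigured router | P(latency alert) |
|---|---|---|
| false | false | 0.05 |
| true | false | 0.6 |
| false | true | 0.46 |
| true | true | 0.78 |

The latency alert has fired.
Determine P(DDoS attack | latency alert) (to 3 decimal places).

By total probability over the 4 (DDoS attack, misconfigured router) configurations:
  P(latency alert) = 0.05·0.7·0.81 + 0.46·0.7·0.19 + 0.6·0.3·0.81 + 0.78·0.3·0.19
        = 0.028350 + 0.061180 + 0.145800 + 0.044460 = 0.279790
Keeping only the DDoS attack-present terms gives 0.190260, so
  P(DDoS attack | latency alert) = 0.190260 / 0.279790 ≈ 0.680

P(DDoS attack | latency alert) ≈ 0.680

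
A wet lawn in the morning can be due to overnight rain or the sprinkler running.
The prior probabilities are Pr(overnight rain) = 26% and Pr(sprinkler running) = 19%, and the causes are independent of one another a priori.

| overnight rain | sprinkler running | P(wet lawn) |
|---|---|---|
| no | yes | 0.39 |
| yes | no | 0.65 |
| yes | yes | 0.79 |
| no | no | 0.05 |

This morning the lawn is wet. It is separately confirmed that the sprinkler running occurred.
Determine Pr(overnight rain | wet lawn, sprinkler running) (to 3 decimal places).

Sum P(wet lawn|·) weighted by the priors over both values of overnight rain:
  P(wet lawn | sprinkler running) = 0.39·0.74 + 0.79·0.26
        = 0.288600 + 0.205400 = 0.494000
Configurations with overnight rain contribute 0.205400, so
  P(overnight rain | wet lawn, sprinkler running) = 0.205400 / 0.494000 ≈ 0.416

Pr(overnight rain | wet lawn, sprinkler running) ≈ 0.416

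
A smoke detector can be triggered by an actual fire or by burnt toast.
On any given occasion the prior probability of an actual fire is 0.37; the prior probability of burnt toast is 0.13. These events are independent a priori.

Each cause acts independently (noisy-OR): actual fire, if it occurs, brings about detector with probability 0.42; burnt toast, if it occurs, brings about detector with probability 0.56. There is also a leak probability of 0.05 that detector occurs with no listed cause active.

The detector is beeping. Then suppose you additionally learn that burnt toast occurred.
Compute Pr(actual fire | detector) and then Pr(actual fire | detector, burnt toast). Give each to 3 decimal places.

Pr(actual fire | detector) ≈ 0.707; Pr(actual fire | detector, burnt toast) ≈ 0.433

Under noisy-OR, P(detector | causes) = 1 − (1−0.05)·∏(1−qᵢ) over the active causes.
Enumerate the 4 (actual fire, burnt toast) configurations and weight by the priors:
  P(detector) = 0.05*0.63*0.87 + 0.582*0.63*0.13 + 0.449*0.37*0.87 + 0.75756*0.37*0.13
        = 0.027405 + 0.047666 + 0.144533 + 0.036439 = 0.256043
Keeping only the actual fire-present terms gives 0.180972, so
  P(actual fire | detector) = 0.180972 / 0.256043 ≈ 0.707

With the extra evidence:
For the numerator, keep only actual fire=true terms: 0.75756×0.37 = 0.280297
The normalizing constant is 0.582×0.63 + 0.75756×0.37 = 0.646957
Posterior = 0.280297 / 0.646957 ≈ 0.433
This is intercausal reasoning (explaining away): once burnt toast accounts for the detector, actual fire becomes less likely.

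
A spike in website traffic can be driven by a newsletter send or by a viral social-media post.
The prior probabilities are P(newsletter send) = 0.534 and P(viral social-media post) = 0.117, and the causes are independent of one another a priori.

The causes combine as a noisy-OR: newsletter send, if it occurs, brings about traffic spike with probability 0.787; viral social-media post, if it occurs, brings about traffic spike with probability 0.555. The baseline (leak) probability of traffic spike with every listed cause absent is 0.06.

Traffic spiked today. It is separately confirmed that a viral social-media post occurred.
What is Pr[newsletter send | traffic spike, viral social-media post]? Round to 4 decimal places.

Under noisy-OR, P(traffic spike | causes) = 1 − (1−0.06)·∏(1−qᵢ) over the active causes.
For the numerator, keep only newsletter send=true terms: 0.910902×0.534 = 0.486422
The normalizing constant is 0.5817×0.466 + 0.910902×0.534 = 0.757494
P(newsletter send | traffic spike, viral social-media post) = 0.486422/0.757494 ≈ 0.6421

Pr[newsletter send | traffic spike, viral social-media post] ≈ 0.6421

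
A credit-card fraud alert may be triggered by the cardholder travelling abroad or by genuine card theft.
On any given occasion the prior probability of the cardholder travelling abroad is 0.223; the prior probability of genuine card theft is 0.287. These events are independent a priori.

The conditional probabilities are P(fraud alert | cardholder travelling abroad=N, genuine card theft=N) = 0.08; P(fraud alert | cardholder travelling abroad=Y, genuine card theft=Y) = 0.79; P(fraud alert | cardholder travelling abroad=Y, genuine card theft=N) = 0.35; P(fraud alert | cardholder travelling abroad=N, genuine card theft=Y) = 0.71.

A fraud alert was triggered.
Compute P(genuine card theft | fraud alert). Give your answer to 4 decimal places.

P(genuine card theft | fraud alert) ≈ 0.6763

Enumerate the 4 (cardholder travelling abroad, genuine card theft) configurations and weight by the priors:
  P(fraud alert) = 0.08×0.777×0.713 + 0.71×0.777×0.287 + 0.35×0.223×0.713 + 0.79×0.223×0.287
        = 0.044320 + 0.158329 + 0.055650 + 0.050561 = 0.308860
Configurations with genuine card theft contribute 0.208890, so
  P(genuine card theft | fraud alert) = 0.208890 / 0.308860 ≈ 0.6763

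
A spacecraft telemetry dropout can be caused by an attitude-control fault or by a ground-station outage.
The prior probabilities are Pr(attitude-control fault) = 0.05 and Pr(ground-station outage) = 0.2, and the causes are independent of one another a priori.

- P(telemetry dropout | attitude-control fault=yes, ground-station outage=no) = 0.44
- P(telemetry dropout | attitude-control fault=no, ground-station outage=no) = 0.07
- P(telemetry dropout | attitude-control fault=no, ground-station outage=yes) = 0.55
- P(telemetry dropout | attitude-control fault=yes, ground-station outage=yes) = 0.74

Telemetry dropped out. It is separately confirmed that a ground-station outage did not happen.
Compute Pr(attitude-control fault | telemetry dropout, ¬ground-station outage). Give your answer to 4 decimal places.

Pr(attitude-control fault | telemetry dropout, ¬ground-station outage) ≈ 0.2486

P(telemetry dropout | ¬ground-station outage) = 0.07·0.95 + 0.44·0.05 = 0.066500 + 0.022000 = 0.088500
Restricting to configurations with attitude-control fault present: 0.44·0.05 = 0.022000.
P(attitude-control fault | telemetry dropout, ¬ground-station outage) = 0.022000 / 0.088500 ≈ 0.2486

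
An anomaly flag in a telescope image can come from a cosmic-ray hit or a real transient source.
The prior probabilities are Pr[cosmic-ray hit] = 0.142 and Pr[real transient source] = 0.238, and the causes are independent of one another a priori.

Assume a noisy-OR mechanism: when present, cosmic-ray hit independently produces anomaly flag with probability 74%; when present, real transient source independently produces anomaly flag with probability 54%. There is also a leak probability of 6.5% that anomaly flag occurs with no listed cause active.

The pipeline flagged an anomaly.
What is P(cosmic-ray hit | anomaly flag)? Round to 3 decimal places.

Under noisy-OR, P(anomaly flag | causes) = 1 − (1−0.065)·∏(1−qᵢ) over the active causes.
Numerator (weight on configurations with cosmic-ray hit): 0.081900 + 0.030017 = 0.111917
Denominator P(anomaly flag): 0.065·0.858·0.762 + 0.5699·0.858·0.238 + 0.7569·0.142·0.762 + 0.888174·0.142·0.238 = 0.270790
Posterior = 0.111917 / 0.270790 ≈ 0.413

P(cosmic-ray hit | anomaly flag) ≈ 0.413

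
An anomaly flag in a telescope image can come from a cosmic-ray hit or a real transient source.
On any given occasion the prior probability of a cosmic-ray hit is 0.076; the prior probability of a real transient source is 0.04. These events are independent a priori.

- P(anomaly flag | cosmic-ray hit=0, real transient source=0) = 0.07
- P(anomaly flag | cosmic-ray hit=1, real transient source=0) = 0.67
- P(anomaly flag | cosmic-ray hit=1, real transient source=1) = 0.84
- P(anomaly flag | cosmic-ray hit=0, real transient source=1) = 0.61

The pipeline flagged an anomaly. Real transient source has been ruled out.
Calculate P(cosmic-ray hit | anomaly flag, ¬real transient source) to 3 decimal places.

P(cosmic-ray hit | anomaly flag, ¬real transient source) ≈ 0.440

Sum P(anomaly flag|·) weighted by the priors over both values of cosmic-ray hit:
  P(anomaly flag | ¬real transient source) = 0.07·0.924 + 0.67·0.076
        = 0.064680 + 0.050920 = 0.115600
The terms with cosmic-ray hit present sum to 0.050920, so
  P(cosmic-ray hit | anomaly flag, ¬real transient source) = 0.050920 / 0.115600 ≈ 0.440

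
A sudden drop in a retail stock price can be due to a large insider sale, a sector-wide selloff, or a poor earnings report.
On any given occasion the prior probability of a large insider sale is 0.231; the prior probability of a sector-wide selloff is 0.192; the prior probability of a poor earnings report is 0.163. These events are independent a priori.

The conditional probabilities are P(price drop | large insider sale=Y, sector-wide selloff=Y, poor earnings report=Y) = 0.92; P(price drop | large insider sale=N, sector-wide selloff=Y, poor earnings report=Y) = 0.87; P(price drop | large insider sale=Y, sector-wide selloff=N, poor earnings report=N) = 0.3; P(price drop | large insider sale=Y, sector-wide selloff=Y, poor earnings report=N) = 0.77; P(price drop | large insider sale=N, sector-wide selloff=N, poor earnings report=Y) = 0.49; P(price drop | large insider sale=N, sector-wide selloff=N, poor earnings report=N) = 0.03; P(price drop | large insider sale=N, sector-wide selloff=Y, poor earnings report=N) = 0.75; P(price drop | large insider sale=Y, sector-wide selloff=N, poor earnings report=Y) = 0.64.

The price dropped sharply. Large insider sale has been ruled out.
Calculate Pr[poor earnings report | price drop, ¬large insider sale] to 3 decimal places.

Pr[poor earnings report | price drop, ¬large insider sale] ≈ 0.395

Numerator (weight on configurations with poor earnings report): 0.064535 + 0.027228 = 0.091763
The normalizing constant is 0.03·0.808·0.837 + 0.49·0.808·0.163 + 0.75·0.192·0.837 + 0.87·0.192·0.163 = 0.232580
Posterior = 0.091763 / 0.232580 ≈ 0.395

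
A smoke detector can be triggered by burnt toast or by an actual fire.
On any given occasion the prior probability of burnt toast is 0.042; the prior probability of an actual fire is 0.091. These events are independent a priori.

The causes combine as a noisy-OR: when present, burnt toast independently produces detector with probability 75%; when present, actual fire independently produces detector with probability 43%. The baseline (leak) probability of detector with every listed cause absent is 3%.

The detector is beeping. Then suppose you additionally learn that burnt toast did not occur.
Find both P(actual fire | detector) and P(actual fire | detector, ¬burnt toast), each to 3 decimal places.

P(actual fire | detector) ≈ 0.434; P(actual fire | detector, ¬burnt toast) ≈ 0.599

Under noisy-OR, P(detector | causes) = 1 − (1−0.03)·∏(1−qᵢ) over the active causes.
Sum P(detector|·) weighted by the priors over the 4 (burnt toast, actual fire) configurations:
  P(detector) = 0.03*0.958*0.909 + 0.4471*0.958*0.091 + 0.7575*0.042*0.909 + 0.861775*0.042*0.091
        = 0.026125 + 0.038977 + 0.028920 + 0.003294 = 0.097316
Configurations with actual fire contribute 0.042271, so
  P(actual fire | detector) = 0.042271 / 0.097316 ≈ 0.434

With the extra evidence:
Numerator (weight on configurations with actual fire): 0.4471*0.091 = 0.040686
Normalizer over all consistent configurations: 0.03*0.909 + 0.4471*0.091 = 0.067956
Posterior = 0.040686 / 0.067956 ≈ 0.599
Ruling out burnt toast raises the posterior on actual fire — the flip side of explaining away.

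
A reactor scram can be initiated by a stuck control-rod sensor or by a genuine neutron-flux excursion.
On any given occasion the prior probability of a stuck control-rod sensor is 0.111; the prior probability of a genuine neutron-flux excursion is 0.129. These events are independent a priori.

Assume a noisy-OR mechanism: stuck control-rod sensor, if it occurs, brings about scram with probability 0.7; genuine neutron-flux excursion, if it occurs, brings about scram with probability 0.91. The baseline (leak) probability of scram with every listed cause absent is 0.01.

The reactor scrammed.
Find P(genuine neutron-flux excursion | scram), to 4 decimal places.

Under noisy-OR, P(scram | causes) = 1 − (1−0.01)·∏(1−qᵢ) over the active causes.
Enumerate the 4 (stuck control-rod sensor, genuine neutron-flux excursion) configurations and weight by the priors:
  P(scram) = 0.01×0.889×0.871 + 0.9109×0.889×0.129 + 0.703×0.111×0.871 + 0.97327×0.111×0.129
        = 0.007743 + 0.104463 + 0.067967 + 0.013936 = 0.194109
Keeping only the genuine neutron-flux excursion-present terms gives 0.118399, so
  P(genuine neutron-flux excursion | scram) = 0.118399 / 0.194109 ≈ 0.6100

P(genuine neutron-flux excursion | scram) ≈ 0.6100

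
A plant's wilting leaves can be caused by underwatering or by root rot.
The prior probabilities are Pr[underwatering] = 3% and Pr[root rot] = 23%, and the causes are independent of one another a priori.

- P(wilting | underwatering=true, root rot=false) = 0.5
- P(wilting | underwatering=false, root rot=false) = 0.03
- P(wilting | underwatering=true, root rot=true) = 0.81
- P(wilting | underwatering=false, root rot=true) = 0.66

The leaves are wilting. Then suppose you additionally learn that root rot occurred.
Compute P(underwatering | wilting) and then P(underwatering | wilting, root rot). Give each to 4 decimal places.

Sum P(wilting|·) weighted by the priors over the 4 (underwatering, root rot) configurations:
  P(wilting) = 0.03*0.97*0.77 + 0.66*0.97*0.23 + 0.5*0.03*0.77 + 0.81*0.03*0.23
        = 0.022407 + 0.147246 + 0.011550 + 0.005589 = 0.186792
The terms with underwatering present sum to 0.017139, so
  P(underwatering | wilting) = 0.017139 / 0.186792 ≈ 0.0918

With the extra evidence:
Weight on underwatering=true, given the evidence: 0.81×0.03 = 0.024300
Denominator P(wilting | root rot): 0.66×0.97 + 0.81×0.03 = 0.664500
P(underwatering | wilting, root rot) = 0.024300/0.664500 ≈ 0.0366
Conditioning on root rot lowers the posterior on underwatering: the classic explaining-away effect in a common-effect structure.

P(underwatering | wilting) ≈ 0.0918; P(underwatering | wilting, root rot) ≈ 0.0366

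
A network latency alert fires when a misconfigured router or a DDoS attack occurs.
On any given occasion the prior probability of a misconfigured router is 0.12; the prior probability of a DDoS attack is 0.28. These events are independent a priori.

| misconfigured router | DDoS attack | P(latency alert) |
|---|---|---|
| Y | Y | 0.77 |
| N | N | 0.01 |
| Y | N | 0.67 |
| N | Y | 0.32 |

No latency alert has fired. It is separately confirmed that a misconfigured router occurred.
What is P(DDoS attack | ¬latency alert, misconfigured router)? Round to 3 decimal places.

P(DDoS attack | ¬latency alert, misconfigured router) ≈ 0.213

Enumerate both values of DDoS attack and weight by the priors:
  P(¬latency alert | misconfigured router) = 0.33·0.72 + 0.23·0.28
        = 0.237600 + 0.064400 = 0.302000
Configurations with DDoS attack contribute 0.064400, so
  P(DDoS attack | ¬latency alert, misconfigured router) = 0.064400 / 0.302000 ≈ 0.213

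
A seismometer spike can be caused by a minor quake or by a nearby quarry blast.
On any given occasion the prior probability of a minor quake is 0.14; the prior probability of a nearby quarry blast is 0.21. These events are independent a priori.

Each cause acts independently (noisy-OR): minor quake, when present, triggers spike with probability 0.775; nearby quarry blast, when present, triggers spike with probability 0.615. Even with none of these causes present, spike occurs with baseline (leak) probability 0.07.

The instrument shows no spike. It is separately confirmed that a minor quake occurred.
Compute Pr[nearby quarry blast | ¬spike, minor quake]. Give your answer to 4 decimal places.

Under noisy-OR, P(spike | causes) = 1 − (1−0.07)·∏(1−qᵢ) over the active causes.
Enumerate both values of nearby quarry blast and weight by the priors:
  P(¬spike | minor quake) = 0.20925·0.79 + 0.080561·0.21
        = 0.165307 + 0.016918 = 0.182225
Configurations with nearby quarry blast contribute 0.016918, so
  P(nearby quarry blast | ¬spike, minor quake) = 0.016918 / 0.182225 ≈ 0.0928

Pr[nearby quarry blast | ¬spike, minor quake] ≈ 0.0928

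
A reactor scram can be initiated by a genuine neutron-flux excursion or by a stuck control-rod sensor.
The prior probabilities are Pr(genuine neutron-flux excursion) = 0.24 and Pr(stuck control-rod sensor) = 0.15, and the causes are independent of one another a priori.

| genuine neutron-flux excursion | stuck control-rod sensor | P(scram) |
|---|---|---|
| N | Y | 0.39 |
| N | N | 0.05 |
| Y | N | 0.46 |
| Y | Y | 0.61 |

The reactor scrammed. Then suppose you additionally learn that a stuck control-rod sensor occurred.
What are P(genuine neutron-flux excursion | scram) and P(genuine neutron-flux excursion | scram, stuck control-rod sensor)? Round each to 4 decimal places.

By total probability over the 4 (genuine neutron-flux excursion, stuck control-rod sensor) configurations:
  P(scram) = 0.05×0.76×0.85 + 0.39×0.76×0.15 + 0.46×0.24×0.85 + 0.61×0.24×0.15
        = 0.032300 + 0.044460 + 0.093840 + 0.021960 = 0.192560
Keeping only the genuine neutron-flux excursion-present terms gives 0.115800, so
  P(genuine neutron-flux excursion | scram) = 0.115800 / 0.192560 ≈ 0.6014

Now condition on the additional information:
P(scram | stuck control-rod sensor) = 0.39*0.76 + 0.61*0.24 = 0.296400 + 0.146400 = 0.442800
The genuine neutron-flux excursion-present share is 0.61*0.24 = 0.146400.
Hence the posterior is 0.146400/0.442800 ≈ 0.3306.
This is intercausal reasoning (explaining away): once stuck control-rod sensor accounts for the scram, genuine neutron-flux excursion becomes less likely.

P(genuine neutron-flux excursion | scram) ≈ 0.6014; P(genuine neutron-flux excursion | scram, stuck control-rod sensor) ≈ 0.3306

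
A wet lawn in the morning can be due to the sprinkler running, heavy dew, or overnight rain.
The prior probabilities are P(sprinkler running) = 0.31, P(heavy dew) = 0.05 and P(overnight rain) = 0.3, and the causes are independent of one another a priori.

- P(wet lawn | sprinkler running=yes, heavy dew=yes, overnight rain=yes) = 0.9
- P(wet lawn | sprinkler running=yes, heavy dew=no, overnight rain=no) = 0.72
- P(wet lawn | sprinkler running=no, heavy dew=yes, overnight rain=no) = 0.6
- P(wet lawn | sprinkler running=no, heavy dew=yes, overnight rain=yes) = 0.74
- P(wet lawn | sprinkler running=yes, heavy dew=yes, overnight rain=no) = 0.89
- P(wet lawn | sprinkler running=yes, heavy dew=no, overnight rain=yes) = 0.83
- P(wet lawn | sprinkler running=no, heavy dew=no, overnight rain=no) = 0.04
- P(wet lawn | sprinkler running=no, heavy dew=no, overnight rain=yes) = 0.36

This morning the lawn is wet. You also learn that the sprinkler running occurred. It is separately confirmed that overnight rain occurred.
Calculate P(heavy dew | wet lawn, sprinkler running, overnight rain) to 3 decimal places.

For the numerator, keep only heavy dew=true terms: 0.9×0.05 = 0.045000
The normalizing constant is 0.83×0.95 + 0.9×0.05 = 0.833500
Posterior = 0.045000 / 0.833500 ≈ 0.054

P(heavy dew | wet lawn, sprinkler running, overnight rain) ≈ 0.054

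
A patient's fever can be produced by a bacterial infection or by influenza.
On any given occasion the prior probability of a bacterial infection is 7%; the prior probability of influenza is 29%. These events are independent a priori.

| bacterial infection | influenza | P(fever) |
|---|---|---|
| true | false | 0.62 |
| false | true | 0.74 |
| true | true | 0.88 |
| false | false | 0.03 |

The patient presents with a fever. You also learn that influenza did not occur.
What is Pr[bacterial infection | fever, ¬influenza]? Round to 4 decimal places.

Pr[bacterial infection | fever, ¬influenza] ≈ 0.6087

P(fever | ¬influenza) = 0.03*0.93 + 0.62*0.07 = 0.027900 + 0.043400 = 0.071300
The bacterial infection-present share is 0.62*0.07 = 0.043400.
Hence the posterior is 0.043400/0.071300 ≈ 0.6087.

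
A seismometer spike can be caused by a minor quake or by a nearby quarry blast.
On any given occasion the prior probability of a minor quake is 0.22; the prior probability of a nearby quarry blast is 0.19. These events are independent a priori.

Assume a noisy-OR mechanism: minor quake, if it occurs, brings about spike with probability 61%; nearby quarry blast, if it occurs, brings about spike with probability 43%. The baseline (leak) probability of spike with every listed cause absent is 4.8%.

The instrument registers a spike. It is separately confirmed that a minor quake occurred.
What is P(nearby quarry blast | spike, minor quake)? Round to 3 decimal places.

Under noisy-OR, P(spike | causes) = 1 − (1−0.048)·∏(1−qᵢ) over the active causes.
Enumerate both values of nearby quarry blast and weight by the priors:
  P(spike | minor quake) = 0.62872×0.81 + 0.78837×0.19
        = 0.509263 + 0.149790 = 0.659053
Configurations with nearby quarry blast contribute 0.149790, so
  P(nearby quarry blast | spike, minor quake) = 0.149790 / 0.659053 ≈ 0.227

P(nearby quarry blast | spike, minor quake) ≈ 0.227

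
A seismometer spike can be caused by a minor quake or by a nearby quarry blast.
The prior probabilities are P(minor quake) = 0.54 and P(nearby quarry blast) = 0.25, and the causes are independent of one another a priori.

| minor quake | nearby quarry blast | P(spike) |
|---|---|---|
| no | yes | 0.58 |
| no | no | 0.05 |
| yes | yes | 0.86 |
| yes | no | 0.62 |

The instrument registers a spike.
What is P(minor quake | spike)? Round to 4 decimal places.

P(minor quake | spike) ≈ 0.8139

P(spike) = 0.05*0.46*0.75 + 0.58*0.46*0.25 + 0.62*0.54*0.75 + 0.86*0.54*0.25 = 0.017250 + 0.066700 + 0.251100 + 0.116100 = 0.451150
The minor quake-present share is 0.251100 + 0.116100 = 0.367200.
So P(minor quake | spike) = 0.367200/0.451150 ≈ 0.8139.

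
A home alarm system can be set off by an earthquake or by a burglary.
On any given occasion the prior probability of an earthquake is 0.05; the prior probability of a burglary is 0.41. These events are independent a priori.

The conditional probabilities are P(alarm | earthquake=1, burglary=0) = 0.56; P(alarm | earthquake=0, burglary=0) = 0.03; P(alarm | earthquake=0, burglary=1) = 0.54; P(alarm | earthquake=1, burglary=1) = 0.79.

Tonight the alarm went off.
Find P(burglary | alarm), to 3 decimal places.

P(burglary | alarm) ≈ 0.872

Sum P(alarm|·) weighted by the priors over the 4 (earthquake, burglary) configurations:
  P(alarm) = 0.03*0.95*0.59 + 0.54*0.95*0.41 + 0.56*0.05*0.59 + 0.79*0.05*0.41
        = 0.016815 + 0.210330 + 0.016520 + 0.016195 = 0.259860
Configurations with burglary contribute 0.226525, so
  P(burglary | alarm) = 0.226525 / 0.259860 ≈ 0.872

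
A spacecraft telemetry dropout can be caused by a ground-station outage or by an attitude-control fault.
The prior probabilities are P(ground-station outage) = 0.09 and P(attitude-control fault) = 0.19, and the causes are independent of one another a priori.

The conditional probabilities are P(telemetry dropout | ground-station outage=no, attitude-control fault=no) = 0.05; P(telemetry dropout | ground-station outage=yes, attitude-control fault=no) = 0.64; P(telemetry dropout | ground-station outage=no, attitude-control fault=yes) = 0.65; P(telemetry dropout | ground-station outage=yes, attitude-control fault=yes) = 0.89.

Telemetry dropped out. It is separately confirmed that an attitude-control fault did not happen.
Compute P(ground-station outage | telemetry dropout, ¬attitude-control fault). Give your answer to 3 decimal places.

P(ground-station outage | telemetry dropout, ¬attitude-control fault) ≈ 0.559

For the numerator, keep only ground-station outage=true terms: 0.64×0.09 = 0.057600
Normalizer over all consistent configurations: 0.05×0.91 + 0.64×0.09 = 0.103100
Posterior = 0.057600 / 0.103100 ≈ 0.559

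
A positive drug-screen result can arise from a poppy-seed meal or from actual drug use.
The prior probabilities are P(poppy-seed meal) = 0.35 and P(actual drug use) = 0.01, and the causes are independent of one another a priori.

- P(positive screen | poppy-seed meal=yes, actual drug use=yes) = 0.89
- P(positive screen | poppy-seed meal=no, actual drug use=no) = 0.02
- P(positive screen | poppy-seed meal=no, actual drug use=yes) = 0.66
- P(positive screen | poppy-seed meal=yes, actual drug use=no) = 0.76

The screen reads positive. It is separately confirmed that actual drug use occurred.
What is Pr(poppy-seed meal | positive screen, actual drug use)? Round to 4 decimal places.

P(positive screen | actual drug use) = 0.66*0.65 + 0.89*0.35 = 0.429000 + 0.311500 = 0.740500
The poppy-seed meal-present share is 0.89*0.35 = 0.311500.
So P(poppy-seed meal | positive screen, actual drug use) = 0.311500/0.740500 ≈ 0.4207.

Pr(poppy-seed meal | positive screen, actual drug use) ≈ 0.4207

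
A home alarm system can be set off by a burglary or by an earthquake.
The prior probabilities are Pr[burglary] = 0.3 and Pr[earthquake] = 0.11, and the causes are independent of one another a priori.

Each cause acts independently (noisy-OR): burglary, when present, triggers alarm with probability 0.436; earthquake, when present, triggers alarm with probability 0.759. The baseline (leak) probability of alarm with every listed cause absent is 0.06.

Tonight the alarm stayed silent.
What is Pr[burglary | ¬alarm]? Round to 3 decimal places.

Under noisy-OR, P(alarm | causes) = 1 − (1−0.06)·∏(1−qᵢ) over the active causes.
Enumerate the 4 (burglary, earthquake) configurations and weight by the priors:
  P(¬alarm) = 0.94*0.7*0.89 + 0.22654*0.7*0.11 + 0.53016*0.3*0.89 + 0.127769*0.3*0.11
        = 0.585620 + 0.017444 + 0.141553 + 0.004216 = 0.748833
Keeping only the burglary-present terms gives 0.145769, so
  P(burglary | ¬alarm) = 0.145769 / 0.748833 ≈ 0.195

Pr[burglary | ¬alarm] ≈ 0.195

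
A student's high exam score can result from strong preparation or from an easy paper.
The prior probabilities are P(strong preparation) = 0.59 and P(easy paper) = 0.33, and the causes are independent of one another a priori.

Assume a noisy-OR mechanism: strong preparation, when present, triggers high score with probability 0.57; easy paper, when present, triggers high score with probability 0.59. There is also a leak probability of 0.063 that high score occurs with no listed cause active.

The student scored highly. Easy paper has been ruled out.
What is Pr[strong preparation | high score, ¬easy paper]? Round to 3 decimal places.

Pr[strong preparation | high score, ¬easy paper] ≈ 0.932

Under noisy-OR, P(high score | causes) = 1 − (1−0.063)·∏(1−qᵢ) over the active causes.
Enumerate both values of strong preparation and weight by the priors:
  P(high score | ¬easy paper) = 0.063*0.41 + 0.59709*0.59
        = 0.025830 + 0.352283 = 0.378113
Keeping only the strong preparation-present terms gives 0.352283, so
  P(strong preparation | high score, ¬easy paper) = 0.352283 / 0.378113 ≈ 0.932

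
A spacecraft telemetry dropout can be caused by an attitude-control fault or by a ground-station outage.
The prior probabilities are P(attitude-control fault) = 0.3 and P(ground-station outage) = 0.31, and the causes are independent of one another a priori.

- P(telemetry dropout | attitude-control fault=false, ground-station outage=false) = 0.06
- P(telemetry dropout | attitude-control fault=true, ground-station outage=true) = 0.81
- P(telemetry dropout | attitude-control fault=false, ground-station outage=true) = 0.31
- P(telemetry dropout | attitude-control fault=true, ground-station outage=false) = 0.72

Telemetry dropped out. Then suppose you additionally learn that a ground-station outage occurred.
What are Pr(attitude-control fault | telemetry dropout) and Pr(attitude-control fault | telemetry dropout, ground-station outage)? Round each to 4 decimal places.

Enumerate the 4 (attitude-control fault, ground-station outage) configurations and weight by the priors:
  P(telemetry dropout) = 0.06×0.7×0.69 + 0.31×0.7×0.31 + 0.72×0.3×0.69 + 0.81×0.3×0.31
        = 0.028980 + 0.067270 + 0.149040 + 0.075330 = 0.320620
Configurations with attitude-control fault contribute 0.224370, so
  P(attitude-control fault | telemetry dropout) = 0.224370 / 0.320620 ≈ 0.6998

With the extra evidence:
Sum P(telemetry dropout|·) weighted by the priors over both values of attitude-control fault:
  P(telemetry dropout | ground-station outage) = 0.31·0.7 + 0.81·0.3
        = 0.217000 + 0.243000 = 0.460000
Keeping only the attitude-control fault-present terms gives 0.243000, so
  P(attitude-control fault | telemetry dropout, ground-station outage) = 0.243000 / 0.460000 ≈ 0.5283

Pr(attitude-control fault | telemetry dropout) ≈ 0.6998; Pr(attitude-control fault | telemetry dropout, ground-station outage) ≈ 0.5283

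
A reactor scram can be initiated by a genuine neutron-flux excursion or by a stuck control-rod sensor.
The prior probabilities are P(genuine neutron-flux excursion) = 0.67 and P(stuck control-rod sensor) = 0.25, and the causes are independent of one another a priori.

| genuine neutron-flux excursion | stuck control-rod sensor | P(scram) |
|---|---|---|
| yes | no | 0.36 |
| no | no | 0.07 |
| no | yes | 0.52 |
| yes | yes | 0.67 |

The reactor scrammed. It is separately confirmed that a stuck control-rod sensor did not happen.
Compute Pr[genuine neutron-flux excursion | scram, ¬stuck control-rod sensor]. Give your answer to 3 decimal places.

Pr[genuine neutron-flux excursion | scram, ¬stuck control-rod sensor] ≈ 0.913

For the numerator, keep only genuine neutron-flux excursion=true terms: 0.36×0.67 = 0.241200
The normalizing constant is 0.07×0.33 + 0.36×0.67 = 0.264300
Posterior = 0.241200 / 0.264300 ≈ 0.913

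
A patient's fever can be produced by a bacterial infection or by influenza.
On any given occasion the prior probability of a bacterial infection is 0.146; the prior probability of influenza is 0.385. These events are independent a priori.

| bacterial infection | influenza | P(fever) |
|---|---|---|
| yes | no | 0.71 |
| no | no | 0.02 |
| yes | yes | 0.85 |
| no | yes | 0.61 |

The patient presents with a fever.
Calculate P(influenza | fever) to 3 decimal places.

P(fever) = 0.02·0.854·0.615 + 0.61·0.854·0.385 + 0.71·0.146·0.615 + 0.85·0.146·0.385 = 0.010504 + 0.200562 + 0.063751 + 0.047778 = 0.322595
Restricting to configurations with influenza present: 0.200562 + 0.047778 = 0.248340.
P(influenza | fever) = 0.248340 / 0.322595 ≈ 0.770

P(influenza | fever) ≈ 0.770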